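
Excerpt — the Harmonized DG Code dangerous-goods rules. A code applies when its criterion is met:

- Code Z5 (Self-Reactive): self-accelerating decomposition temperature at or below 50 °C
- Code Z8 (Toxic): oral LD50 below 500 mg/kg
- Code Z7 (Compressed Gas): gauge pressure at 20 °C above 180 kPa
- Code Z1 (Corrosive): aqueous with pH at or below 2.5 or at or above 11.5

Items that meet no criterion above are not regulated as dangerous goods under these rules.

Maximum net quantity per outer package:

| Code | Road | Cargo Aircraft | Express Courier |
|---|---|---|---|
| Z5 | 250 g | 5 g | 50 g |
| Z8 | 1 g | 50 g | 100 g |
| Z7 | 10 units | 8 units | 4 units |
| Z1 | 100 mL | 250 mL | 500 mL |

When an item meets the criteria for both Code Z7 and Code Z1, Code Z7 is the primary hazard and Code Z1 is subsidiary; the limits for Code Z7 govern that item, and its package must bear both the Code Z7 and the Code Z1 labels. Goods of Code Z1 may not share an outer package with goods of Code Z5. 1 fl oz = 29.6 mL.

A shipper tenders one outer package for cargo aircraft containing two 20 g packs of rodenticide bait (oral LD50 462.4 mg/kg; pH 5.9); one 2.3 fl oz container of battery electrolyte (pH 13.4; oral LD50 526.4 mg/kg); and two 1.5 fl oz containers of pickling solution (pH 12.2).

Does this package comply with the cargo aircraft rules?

The rodenticide bait has oral LD50 462.4 mg/kg, which is < 500 mg/kg, so it is Code Z8 (Toxic).
The battery electrolyte has pH 13.4, which is ≥ 11.5, so it is Code Z1 (Corrosive).
Pickling solution: pH 12.2 ≥ 11.5 → Code Z1 (Corrosive).
Total Code Z1: (one 2.3 fl oz container = 68.08 mL) + (two 1.5 fl oz containers = 88.8 mL) = 156.88 mL.
156.88 mL is within the cargo aircraft limit of 250 mL for Code Z1.
Code Z8 quantity: two 20 g packs = 40 g.
That is within the Code Z8 cargo aircraft limit of 50 g.
The segregation rule (Code Z1 with Code Z5) does not apply to Code Z1 with Code Z8.
Every hazard code is within its cargo aircraft limit and no segregation rule is violated.

Yes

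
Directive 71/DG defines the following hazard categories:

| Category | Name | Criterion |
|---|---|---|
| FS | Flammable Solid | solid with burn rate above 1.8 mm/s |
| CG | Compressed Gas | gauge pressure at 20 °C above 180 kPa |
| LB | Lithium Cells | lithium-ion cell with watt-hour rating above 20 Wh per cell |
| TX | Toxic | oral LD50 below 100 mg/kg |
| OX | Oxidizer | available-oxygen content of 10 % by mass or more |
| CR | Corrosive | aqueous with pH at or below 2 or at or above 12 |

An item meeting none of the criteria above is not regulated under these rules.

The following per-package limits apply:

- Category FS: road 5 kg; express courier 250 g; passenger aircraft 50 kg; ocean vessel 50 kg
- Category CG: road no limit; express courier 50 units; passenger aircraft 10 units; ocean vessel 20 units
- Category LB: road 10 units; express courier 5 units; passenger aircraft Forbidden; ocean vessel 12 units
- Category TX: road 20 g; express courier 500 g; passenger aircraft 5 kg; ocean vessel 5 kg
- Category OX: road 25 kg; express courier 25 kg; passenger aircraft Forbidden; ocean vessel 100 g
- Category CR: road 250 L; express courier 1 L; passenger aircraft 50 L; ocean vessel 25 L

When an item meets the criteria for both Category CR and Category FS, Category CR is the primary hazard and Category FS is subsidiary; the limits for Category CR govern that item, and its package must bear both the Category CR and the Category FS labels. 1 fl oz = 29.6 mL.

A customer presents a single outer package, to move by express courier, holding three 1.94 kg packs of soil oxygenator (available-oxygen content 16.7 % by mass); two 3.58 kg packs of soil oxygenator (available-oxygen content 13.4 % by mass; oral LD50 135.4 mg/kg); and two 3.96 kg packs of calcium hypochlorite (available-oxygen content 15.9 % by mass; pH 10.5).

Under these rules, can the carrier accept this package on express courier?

The soil oxygenator has available-oxygen content 16.7 % by mass, which is ≥ 10 % by mass, so it is Category OX (Oxidizer).
The soil oxygenator has available-oxygen content 13.4 % by mass, which is ≥ 10 % by mass, so it is Category OX (Oxidizer).
With available-oxygen content 15.9 % by mass (≥ 10 % by mass), the calcium hypochlorite falls in Category OX.
Total Category OX: (three 1.94 kg packs = 5.82 kg) + (two 3.58 kg packs = 7.16 kg) + (two 3.96 kg packs = 7.92 kg) = 20.9 kg.
20.9 kg ≤ 25 kg (express courier limit, Category OX) — within limit.

Yes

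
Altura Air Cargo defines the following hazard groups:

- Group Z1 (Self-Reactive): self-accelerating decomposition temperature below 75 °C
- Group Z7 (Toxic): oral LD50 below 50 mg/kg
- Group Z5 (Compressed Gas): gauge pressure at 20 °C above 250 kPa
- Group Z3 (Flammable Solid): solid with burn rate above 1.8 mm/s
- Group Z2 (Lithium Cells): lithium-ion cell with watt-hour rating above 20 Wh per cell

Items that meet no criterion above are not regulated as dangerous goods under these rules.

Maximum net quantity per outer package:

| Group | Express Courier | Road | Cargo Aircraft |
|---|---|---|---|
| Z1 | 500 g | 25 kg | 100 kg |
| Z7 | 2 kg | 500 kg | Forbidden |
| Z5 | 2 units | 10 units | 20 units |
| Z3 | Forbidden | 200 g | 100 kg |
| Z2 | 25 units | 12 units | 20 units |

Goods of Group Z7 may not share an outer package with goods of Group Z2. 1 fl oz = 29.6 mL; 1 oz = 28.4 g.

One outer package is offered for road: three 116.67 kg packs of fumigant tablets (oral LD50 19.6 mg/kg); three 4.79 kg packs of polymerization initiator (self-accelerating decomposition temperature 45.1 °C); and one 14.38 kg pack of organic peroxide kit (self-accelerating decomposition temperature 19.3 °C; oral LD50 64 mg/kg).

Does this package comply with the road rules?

Fumigant tablets: oral LD50 19.6 mg/kg < 50 mg/kg → Group Z7 (Toxic).
The polymerization initiator has self-accelerating decomposition temperature 45.1 °C, which is < 75 °C, so it is Group Z1 (Self-Reactive).
Organic peroxide kit: self-accelerating decomposition temperature 19.3 °C < 75 °C → Group Z1 (Self-Reactive).
Group Z1 net quantity: (three 4.79 kg packs = 14.37 kg) + 14.38 kg = 28.75 kg.
28.75 kg exceeds the road limit of 25 kg for Group Z1.
Group Z7 quantity: three 116.67 kg packs = 350.01 kg.
350.01 kg ≤ 500 kg (road limit, Group Z7) — within limit.
The segregation rule (Group Z7 with Group Z2) does not apply to Group Z1 with Group Z7.

No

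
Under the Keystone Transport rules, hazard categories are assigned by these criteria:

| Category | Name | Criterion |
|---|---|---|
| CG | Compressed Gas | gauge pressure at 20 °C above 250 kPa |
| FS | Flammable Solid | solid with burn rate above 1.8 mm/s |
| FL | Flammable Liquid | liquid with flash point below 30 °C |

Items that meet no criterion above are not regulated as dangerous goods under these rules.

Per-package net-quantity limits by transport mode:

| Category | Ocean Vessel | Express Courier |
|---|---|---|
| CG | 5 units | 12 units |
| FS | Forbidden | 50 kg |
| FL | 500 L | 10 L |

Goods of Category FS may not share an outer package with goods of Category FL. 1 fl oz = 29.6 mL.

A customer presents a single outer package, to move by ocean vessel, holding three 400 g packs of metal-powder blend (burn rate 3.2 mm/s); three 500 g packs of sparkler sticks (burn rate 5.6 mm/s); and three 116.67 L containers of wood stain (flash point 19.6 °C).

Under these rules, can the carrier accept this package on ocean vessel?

With burn rate 3.2 mm/s (> 1.8 mm/s), the metal-powder blend falls in Category FS.
Sparkler sticks: burn rate 5.6 mm/s > 1.8 mm/s → Category FS (Flammable Solid).
With flash point 19.6 °C (< 30 °C), the wood stain falls in Category FL.
Category FS net quantity: (three 400 g packs = 1.2 kg) + (three 500 g packs = 1.5 kg) = 2.7 kg.
Category FS is Forbidden by ocean vessel.
Category FL quantity: three 116.67 L containers = 350.01 L.
That is within the Category FL ocean vessel limit of 500 L.
Category FS and Category FL may not share an outer package.

No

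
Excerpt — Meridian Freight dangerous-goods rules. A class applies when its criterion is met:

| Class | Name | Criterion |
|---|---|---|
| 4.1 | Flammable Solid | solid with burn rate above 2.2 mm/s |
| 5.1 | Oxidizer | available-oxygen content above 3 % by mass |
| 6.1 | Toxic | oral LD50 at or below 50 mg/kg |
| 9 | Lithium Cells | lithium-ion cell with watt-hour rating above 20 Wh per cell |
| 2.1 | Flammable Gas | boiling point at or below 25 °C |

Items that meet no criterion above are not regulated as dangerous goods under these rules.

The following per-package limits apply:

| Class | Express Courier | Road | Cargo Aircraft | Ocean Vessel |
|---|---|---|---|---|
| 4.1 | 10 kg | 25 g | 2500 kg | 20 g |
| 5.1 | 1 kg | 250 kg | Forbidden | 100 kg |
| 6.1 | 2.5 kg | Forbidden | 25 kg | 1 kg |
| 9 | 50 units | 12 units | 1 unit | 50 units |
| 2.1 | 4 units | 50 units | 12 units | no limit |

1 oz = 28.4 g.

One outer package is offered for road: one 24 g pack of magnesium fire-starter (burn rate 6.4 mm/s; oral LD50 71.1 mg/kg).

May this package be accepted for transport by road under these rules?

The magnesium fire-starter has burn rate 6.4 mm/s, which is > 2.2 mm/s, so it is Class 4.1 (Flammable Solid).
Class 4.1 quantity: 24 g.
24 g is within the road limit of 25 g for Class 4.1.

Yes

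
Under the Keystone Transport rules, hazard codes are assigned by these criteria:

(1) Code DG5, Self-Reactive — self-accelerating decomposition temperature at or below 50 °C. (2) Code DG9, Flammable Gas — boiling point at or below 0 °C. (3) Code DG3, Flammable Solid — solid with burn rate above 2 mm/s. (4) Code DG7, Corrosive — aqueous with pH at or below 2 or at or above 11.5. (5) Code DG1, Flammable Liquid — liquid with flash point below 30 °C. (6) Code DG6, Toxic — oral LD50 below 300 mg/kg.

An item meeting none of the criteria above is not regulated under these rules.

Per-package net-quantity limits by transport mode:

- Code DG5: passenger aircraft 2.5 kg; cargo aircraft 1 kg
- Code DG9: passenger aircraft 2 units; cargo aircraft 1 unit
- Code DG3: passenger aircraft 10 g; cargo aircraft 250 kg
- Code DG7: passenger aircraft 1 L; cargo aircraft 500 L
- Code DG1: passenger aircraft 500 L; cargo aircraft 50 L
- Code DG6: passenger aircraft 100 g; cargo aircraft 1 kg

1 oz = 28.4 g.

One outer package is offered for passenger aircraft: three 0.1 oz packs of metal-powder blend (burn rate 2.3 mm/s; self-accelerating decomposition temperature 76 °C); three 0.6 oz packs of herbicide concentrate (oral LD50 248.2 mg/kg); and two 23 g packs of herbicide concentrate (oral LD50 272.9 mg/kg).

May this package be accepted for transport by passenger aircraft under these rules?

Yes

With burn rate 2.3 mm/s (> 2 mm/s), the metal-powder blend falls in Code DG3.
Oral LD50 248.2 mg/kg meets the Code DG6 criterion (Toxic), so the herbicide concentrate is Code DG6.
The herbicide concentrate has oral LD50 272.9 mg/kg, which is < 300 mg/kg, so it is Code DG6 (Toxic).
Code DG3 quantity: three 0.1 oz packs = 8.52 g.
8.52 g ≤ 10 g (passenger aircraft limit, Code DG3) — within limit.
Code DG6 net quantity: (three 0.6 oz packs = 51.12 g) + (two 23 g packs = 46 g) = 97.12 g.
97.12 g is within the passenger aircraft limit of 100 g for Code DG6.
Every hazard code is within its passenger aircraft limit and no segregation rule is violated.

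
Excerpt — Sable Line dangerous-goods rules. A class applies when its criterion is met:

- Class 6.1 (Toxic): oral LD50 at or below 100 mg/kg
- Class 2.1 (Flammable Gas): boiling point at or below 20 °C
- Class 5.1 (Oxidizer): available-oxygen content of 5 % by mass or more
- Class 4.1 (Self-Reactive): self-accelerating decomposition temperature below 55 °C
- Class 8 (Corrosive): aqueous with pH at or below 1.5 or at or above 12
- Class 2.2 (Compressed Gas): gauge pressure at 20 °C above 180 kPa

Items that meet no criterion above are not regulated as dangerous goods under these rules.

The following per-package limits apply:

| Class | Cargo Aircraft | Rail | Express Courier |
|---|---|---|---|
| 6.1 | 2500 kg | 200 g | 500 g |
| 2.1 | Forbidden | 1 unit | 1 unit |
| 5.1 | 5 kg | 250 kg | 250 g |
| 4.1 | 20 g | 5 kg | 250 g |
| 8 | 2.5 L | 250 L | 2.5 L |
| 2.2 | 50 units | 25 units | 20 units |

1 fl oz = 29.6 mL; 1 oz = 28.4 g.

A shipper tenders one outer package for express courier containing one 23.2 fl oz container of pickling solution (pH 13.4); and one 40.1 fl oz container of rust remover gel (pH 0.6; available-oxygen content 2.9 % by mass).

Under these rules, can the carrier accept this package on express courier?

Yes

With pH 13.4 (≥ 12), the pickling solution falls in Class 8.
Rust remover gel: pH 0.6 ≤ 1.5 → Class 8 (Corrosive).
Class 8 net quantity: (one 23.2 fl oz container = 686.72 mL) + (one 40.1 fl oz container = 1186.96 mL) = 1873.68 mL.
1873.68 mL is within the express courier limit of 2.5 L for Class 8.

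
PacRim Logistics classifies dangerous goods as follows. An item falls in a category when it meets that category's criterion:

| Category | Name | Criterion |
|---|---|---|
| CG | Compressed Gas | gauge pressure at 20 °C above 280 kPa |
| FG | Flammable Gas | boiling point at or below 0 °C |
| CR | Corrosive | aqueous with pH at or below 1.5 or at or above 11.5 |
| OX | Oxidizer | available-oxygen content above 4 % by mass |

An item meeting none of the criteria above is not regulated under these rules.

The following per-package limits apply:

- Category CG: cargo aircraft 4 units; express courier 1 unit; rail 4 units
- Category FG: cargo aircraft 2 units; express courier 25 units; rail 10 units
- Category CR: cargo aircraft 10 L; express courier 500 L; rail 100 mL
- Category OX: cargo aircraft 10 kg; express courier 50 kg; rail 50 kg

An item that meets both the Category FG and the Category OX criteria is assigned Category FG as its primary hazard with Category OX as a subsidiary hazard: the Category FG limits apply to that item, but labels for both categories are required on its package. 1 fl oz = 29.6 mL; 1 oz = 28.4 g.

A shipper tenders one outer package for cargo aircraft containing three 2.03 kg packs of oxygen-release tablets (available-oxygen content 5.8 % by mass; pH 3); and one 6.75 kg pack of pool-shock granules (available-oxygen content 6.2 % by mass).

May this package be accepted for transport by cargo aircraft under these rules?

With available-oxygen content 5.8 % by mass (> 4 % by mass), the oxygen-release tablets fall in Category OX.
Available-oxygen content 6.2 % by mass meets the Category OX criterion (Oxidizer), so the pool-shock granules are Category OX.
Category OX net quantity: (three 2.03 kg packs = 6.09 kg) + 6.75 kg = 12.84 kg.
12.84 kg > 10 kg (cargo aircraft limit, Category OX) — over the limit.

No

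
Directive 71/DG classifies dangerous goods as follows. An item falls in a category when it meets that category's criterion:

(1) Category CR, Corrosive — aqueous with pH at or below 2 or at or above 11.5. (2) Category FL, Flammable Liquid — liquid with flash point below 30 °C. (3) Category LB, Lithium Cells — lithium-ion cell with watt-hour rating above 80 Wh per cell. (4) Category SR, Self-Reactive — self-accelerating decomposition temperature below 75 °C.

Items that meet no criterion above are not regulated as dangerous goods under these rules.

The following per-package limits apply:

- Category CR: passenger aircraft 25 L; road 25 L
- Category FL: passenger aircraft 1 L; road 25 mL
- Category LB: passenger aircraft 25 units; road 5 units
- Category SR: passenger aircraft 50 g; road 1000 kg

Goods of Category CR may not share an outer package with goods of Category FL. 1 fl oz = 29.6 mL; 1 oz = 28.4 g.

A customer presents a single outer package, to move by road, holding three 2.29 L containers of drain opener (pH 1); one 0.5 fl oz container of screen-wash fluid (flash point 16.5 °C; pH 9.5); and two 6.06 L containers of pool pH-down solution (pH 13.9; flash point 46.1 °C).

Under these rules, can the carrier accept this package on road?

The drain opener has pH 1, which is ≤ 2, so it is Category CR (Corrosive).
The screen-wash fluid has flash point 16.5 °C, which is < 30 °C, so it is Category FL (Flammable Liquid).
pH 13.9 meets the Category CR criterion (Corrosive), so the pool pH-down solution is Category CR.
Total Category CR: (three 2.29 L containers = 6.87 L) + (two 6.06 L containers = 12.12 L) = 18.99 L.
18.99 L ≤ 25 L (road limit, Category CR) — within limit.
Category FL quantity: one 0.5 fl oz container = 14.8 mL.
14.8 mL is within the road limit of 25 mL for Category FL.
Category CR and Category FL may not share an outer package.

No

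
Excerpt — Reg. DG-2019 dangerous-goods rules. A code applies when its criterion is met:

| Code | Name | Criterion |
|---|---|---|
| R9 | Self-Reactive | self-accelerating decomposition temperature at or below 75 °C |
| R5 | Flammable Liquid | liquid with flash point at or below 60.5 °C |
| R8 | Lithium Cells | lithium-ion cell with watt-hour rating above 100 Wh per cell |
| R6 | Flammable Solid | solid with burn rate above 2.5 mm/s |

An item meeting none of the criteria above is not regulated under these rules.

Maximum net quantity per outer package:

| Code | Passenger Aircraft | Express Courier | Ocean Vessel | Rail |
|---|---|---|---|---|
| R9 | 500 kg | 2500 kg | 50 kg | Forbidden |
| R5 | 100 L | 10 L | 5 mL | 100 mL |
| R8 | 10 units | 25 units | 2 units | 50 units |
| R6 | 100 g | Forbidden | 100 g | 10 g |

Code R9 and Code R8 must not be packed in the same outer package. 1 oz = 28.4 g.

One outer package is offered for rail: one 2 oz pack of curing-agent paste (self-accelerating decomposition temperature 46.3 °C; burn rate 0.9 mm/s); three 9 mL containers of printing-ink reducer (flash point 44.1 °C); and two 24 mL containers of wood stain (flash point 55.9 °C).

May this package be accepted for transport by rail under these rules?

Curing-agent paste: self-accelerating decomposition temperature 46.3 °C ≤ 75 °C → Code R9 (Self-Reactive).
Printing-ink reducer: flash point 44.1 °C ≤ 60.5 °C → Code R5 (Flammable Liquid).
Flash point 55.9 °C meets the Code R5 criterion (Flammable Liquid), so the wood stain is Code R5.
Total Code R5: (three 9 mL containers = 27 mL) + (two 24 mL containers = 48 mL) = 75 mL.
That is within the Code R5 rail limit of 100 mL.
Code R9 quantity: one 2 oz pack = 56.8 g.
Code R9 is Forbidden by rail.
The segregation rule (Code R9 with Code R8) does not apply to Code R5 with Code R9.

No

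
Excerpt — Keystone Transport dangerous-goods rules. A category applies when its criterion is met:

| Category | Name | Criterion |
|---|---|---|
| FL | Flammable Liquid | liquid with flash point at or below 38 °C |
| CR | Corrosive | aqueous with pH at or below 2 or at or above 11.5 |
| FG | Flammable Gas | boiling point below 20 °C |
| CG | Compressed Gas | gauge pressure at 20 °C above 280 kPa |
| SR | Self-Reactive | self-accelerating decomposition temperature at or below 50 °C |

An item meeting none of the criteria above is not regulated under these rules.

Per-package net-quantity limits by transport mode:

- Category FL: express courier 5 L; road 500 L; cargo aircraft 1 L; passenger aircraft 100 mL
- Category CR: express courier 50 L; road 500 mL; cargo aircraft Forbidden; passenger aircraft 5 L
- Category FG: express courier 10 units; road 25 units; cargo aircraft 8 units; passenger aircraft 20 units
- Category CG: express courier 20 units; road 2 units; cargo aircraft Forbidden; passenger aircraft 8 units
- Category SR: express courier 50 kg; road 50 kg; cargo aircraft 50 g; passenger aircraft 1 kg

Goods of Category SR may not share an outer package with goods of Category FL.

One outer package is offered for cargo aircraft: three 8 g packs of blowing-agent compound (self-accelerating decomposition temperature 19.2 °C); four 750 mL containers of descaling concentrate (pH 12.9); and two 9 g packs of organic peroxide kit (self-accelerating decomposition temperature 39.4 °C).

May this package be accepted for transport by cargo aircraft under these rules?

Self-accelerating decomposition temperature 19.2 °C meets the Category SR criterion (Self-Reactive), so the blowing-agent compound is Category SR.
Descaling concentrate: pH 12.9 ≥ 11.5 → Category CR (Corrosive).
With self-accelerating decomposition temperature 39.4 °C (≤ 50 °C), the organic peroxide kit falls in Category SR.
Category CR quantity: four 750 mL containers = 3 L.
Category CR is Forbidden by cargo aircraft.
Category SR net quantity: (three 8 g packs = 24 g) + (two 9 g packs = 18 g) = 42 g.
That is within the Category SR cargo aircraft limit of 50 g.
The segregation rule (Category SR with Category FL) does not apply to Category CR with Category SR.

No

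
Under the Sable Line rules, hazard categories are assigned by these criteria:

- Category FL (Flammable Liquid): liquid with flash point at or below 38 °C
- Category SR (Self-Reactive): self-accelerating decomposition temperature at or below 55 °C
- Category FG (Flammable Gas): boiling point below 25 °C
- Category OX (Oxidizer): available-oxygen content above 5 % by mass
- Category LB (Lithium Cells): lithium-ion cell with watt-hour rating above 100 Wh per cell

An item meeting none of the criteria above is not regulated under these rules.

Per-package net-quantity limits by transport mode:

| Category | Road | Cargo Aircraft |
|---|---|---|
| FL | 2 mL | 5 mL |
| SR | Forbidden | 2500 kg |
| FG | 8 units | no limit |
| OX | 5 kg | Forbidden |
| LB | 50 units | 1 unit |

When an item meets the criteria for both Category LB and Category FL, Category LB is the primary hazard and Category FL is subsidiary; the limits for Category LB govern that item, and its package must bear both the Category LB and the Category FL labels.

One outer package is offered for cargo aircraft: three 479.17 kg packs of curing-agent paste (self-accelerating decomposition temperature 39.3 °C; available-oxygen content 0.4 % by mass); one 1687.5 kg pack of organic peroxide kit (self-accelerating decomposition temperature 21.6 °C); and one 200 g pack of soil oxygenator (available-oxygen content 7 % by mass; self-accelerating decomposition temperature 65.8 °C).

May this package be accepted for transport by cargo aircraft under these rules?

The curing-agent paste has self-accelerating decomposition temperature 39.3 °C, which is ≤ 55 °C, so it is Category SR (Self-Reactive).
With self-accelerating decomposition temperature 21.6 °C (≤ 55 °C), the organic peroxide kit falls in Category SR.
The soil oxygenator has available-oxygen content 7 % by mass, which is > 5 % by mass, so it is Category OX (Oxidizer).
Total Category SR: (three 479.17 kg packs = 1437.51 kg) + 1687.5 kg = 3125.01 kg.
3125.01 kg exceeds the cargo aircraft limit of 2500 kg for Category SR.
Category OX quantity: 200 g.
By cargo aircraft, Category OX is Forbidden regardless of quantity.

No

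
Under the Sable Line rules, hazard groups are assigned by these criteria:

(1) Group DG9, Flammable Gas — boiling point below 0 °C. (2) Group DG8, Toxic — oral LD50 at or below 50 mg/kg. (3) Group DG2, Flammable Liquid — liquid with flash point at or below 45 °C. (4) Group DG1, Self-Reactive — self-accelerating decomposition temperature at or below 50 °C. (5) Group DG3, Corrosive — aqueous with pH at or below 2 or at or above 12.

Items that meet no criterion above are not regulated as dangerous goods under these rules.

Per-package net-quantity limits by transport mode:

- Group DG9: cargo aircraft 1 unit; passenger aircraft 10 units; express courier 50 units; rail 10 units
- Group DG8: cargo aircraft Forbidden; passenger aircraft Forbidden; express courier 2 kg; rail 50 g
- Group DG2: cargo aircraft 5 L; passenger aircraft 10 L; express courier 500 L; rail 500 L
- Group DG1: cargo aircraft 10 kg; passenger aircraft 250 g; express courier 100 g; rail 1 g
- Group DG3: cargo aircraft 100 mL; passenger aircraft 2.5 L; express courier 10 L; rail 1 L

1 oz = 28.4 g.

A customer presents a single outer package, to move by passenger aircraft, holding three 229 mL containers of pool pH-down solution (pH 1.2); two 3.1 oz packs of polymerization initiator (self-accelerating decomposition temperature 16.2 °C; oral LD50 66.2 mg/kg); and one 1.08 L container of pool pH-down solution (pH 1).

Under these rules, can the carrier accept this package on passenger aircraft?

Yes

The pool pH-down solution has pH 1.2, which is ≤ 2, so it is Group DG3 (Corrosive).
With self-accelerating decomposition temperature 16.2 °C (≤ 50 °C), the polymerization initiator falls in Group DG1.
Pool pH-down solution: pH 1 ≤ 2 → Group DG3 (Corrosive).
Group DG3 net quantity: (three 229 mL containers = 687 mL) + 1.08 L = 1.767 L.
1.767 L ≤ 2.5 L (passenger aircraft limit, Group DG3) — within limit.
Group DG1 quantity: two 3.1 oz packs = 176.08 g.
176.08 g ≤ 250 g (passenger aircraft limit, Group DG1) — within limit.
Every hazard group is within its passenger aircraft limit and no segregation rule is violated.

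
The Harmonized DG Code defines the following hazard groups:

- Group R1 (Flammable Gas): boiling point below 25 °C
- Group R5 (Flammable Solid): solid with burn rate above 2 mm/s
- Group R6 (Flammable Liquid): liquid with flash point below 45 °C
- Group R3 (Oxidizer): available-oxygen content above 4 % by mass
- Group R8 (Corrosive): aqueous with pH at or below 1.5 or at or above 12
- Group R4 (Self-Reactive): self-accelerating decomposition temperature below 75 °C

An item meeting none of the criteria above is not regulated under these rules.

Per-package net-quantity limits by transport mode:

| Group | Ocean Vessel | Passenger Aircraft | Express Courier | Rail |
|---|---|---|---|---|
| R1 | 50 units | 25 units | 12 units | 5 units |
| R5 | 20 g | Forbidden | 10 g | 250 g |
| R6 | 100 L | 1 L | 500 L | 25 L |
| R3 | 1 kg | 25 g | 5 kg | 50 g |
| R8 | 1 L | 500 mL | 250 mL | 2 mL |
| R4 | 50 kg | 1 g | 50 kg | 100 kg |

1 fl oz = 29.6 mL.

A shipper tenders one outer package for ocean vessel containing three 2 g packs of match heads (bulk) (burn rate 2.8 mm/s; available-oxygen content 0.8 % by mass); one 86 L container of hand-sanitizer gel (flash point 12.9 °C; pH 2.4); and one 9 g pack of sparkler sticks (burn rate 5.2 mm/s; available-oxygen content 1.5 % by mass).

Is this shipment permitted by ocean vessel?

Match heads (bulk): burn rate 2.8 mm/s > 2 mm/s → Group R5 (Flammable Solid).
Flash point 12.9 °C meets the Group R6 criterion (Flammable Liquid), so the hand-sanitizer gel is Group R6.
The sparkler sticks have burn rate 5.2 mm/s, which is > 2 mm/s, so they are Group R5 (Flammable Solid).
Group R5 net quantity: (three 2 g packs = 6 g) + 9 g = 15 g.
15 g ≤ 20 g (ocean vessel limit, Group R5) — within limit.
Group R6 quantity: 86 L.
86 L ≤ 100 L (ocean vessel limit, Group R6) — within limit.
Every hazard group is within its ocean vessel limit and no segregation rule is violated.

Yes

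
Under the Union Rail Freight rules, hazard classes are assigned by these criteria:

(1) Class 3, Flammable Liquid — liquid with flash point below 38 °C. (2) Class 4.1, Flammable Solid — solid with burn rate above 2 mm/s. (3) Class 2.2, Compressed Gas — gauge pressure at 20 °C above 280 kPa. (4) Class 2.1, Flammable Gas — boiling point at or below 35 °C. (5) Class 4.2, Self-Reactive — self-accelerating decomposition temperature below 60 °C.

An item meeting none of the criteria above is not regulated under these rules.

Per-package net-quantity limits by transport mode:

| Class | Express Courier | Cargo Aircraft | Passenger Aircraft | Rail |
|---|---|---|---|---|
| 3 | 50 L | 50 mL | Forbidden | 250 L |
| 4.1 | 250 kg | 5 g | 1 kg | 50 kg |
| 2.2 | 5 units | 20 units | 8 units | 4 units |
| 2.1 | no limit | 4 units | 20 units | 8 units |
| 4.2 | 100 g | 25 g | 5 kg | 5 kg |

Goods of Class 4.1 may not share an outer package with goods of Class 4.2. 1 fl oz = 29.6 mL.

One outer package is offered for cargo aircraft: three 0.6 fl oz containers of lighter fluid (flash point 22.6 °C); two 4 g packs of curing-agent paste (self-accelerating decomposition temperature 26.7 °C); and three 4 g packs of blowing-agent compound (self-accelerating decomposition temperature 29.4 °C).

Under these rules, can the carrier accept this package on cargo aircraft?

No

Lighter fluid: flash point 22.6 °C < 38 °C → Class 3 (Flammable Liquid).
With self-accelerating decomposition temperature 26.7 °C (< 60 °C), the curing-agent paste falls in Class 4.2.
The blowing-agent compound has self-accelerating decomposition temperature 29.4 °C, which is < 60 °C, so it is Class 4.2 (Self-Reactive).
Class 4.2 net quantity: (two 4 g packs = 8 g) + (three 4 g packs = 12 g) = 20 g.
20 g is within the cargo aircraft limit of 25 g for Class 4.2.
Class 3 quantity: three 0.6 fl oz containers = 53.28 mL.
That exceeds the Class 3 cargo aircraft limit of 50 mL.
The segregation rule (Class 4.1 with Class 4.2) does not apply to Class 4.2 with Class 3.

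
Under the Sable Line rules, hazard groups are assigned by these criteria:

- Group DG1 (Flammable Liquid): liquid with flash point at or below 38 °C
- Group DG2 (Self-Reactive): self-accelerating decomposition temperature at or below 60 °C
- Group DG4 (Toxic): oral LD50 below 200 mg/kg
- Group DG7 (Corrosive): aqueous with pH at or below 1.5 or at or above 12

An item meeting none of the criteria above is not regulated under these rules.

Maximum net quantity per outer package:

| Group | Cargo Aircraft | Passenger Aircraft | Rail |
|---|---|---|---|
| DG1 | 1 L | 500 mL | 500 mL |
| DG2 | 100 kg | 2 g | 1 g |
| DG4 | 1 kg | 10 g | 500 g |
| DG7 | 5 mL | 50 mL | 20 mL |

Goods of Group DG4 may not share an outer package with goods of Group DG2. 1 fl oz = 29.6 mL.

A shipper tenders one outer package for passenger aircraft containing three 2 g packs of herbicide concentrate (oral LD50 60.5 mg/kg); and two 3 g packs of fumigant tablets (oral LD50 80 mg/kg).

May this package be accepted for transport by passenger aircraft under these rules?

Oral LD50 60.5 mg/kg meets the Group DG4 criterion (Toxic), so the herbicide concentrate is Group DG4.
Oral LD50 80 mg/kg meets the Group DG4 criterion (Toxic), so the fumigant tablets are Group DG4.
Group DG4 net quantity: (three 2 g packs = 6 g) + (two 3 g packs = 6 g) = 12 g.
That exceeds the Group DG4 passenger aircraft limit of 10 g.

No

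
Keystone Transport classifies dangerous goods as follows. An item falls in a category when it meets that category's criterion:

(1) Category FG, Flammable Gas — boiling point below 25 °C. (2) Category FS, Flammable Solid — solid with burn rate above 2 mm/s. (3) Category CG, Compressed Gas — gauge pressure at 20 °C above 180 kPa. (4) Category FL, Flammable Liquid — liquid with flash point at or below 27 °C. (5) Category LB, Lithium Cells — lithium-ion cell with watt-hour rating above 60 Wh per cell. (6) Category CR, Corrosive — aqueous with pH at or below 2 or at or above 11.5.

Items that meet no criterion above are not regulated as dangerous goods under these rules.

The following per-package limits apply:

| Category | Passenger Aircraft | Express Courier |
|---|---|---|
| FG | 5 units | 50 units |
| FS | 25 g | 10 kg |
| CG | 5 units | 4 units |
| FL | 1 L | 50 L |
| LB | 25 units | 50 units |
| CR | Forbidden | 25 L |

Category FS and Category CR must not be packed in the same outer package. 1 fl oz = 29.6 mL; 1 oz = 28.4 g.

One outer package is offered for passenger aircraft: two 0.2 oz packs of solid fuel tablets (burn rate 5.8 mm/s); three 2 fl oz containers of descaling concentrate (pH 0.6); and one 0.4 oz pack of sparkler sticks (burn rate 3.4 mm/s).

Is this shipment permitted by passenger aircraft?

No

Solid fuel tablets: burn rate 5.8 mm/s > 2 mm/s → Category FS (Flammable Solid).
The descaling concentrate has pH 0.6, which is ≤ 2, so it is Category CR (Corrosive).
Burn rate 3.4 mm/s meets the Category FS criterion (Flammable Solid), so the sparkler sticks are Category FS.
Category FS net quantity: (two 0.2 oz packs = 11.36 g) + (one 0.4 oz pack = 11.36 g) = 22.72 g.
22.72 g is within the passenger aircraft limit of 25 g for Category FS.
Category CR quantity: three 2 fl oz containers = 177.6 mL.
By passenger aircraft, Category CR is Forbidden regardless of quantity.
Category FS and Category CR may not share an outer package.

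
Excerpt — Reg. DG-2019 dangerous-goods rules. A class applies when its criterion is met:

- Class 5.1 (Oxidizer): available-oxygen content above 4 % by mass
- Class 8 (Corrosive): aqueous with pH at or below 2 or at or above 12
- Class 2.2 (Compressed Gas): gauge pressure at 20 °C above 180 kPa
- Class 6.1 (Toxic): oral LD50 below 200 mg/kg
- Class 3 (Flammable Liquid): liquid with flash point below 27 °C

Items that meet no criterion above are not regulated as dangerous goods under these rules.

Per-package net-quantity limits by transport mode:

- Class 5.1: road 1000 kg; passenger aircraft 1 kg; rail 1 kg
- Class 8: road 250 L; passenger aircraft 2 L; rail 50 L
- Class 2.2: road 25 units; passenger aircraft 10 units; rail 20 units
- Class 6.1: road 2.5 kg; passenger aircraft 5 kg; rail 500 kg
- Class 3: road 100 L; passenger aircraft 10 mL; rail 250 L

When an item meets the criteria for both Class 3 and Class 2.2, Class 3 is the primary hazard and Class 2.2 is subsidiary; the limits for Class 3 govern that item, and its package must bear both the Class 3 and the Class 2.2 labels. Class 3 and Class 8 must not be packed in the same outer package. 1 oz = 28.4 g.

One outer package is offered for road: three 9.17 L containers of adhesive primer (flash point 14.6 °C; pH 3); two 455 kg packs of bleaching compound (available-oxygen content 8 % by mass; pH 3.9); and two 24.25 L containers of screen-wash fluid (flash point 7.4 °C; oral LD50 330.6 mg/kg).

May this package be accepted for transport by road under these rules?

With flash point 14.6 °C (< 27 °C), the adhesive primer falls in Class 3.
Bleaching compound: available-oxygen content 8 % by mass > 4 % by mass → Class 5.1 (Oxidizer).
With flash point 7.4 °C (< 27 °C), the screen-wash fluid falls in Class 3.
Class 3 net quantity: (three 9.17 L containers = 27.51 L) + (two 24.25 L containers = 48.5 L) = 76.01 L.
76.01 L is within the road limit of 100 L for Class 3.
Class 5.1 quantity: two 455 kg packs = 910 kg.
That is within the Class 5.1 road limit of 1000 kg.
The segregation rule (Class 3 with Class 8) does not apply to Class 3 with Class 5.1.
Every hazard class is within its road limit and no segregation rule is violated.

Yes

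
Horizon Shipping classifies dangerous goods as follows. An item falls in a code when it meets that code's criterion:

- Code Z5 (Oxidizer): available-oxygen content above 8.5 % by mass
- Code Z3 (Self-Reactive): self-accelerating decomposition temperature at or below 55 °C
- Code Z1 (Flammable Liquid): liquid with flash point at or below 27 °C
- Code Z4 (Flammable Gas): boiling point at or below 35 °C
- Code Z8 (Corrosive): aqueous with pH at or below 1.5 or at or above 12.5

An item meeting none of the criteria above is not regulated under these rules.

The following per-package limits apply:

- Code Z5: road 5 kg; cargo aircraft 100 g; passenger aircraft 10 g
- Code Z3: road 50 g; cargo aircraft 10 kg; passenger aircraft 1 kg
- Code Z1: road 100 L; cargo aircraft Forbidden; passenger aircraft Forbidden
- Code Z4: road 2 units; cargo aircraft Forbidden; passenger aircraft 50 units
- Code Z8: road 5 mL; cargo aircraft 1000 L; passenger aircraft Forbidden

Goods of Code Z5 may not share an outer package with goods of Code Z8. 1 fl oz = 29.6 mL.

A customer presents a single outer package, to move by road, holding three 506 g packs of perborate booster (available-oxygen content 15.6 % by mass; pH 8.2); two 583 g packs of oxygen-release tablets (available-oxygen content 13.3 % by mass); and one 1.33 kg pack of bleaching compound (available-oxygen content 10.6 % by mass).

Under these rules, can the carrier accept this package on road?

Yes

Perborate booster: available-oxygen content 15.6 % by mass > 8.5 % by mass → Code Z5 (Oxidizer).
Available-oxygen content 13.3 % by mass meets the Code Z5 criterion (Oxidizer), so the oxygen-release tablets are Code Z5.
Bleaching compound: available-oxygen content 10.6 % by mass > 8.5 % by mass → Code Z5 (Oxidizer).
Code Z5 net quantity: (three 506 g packs = 1.518 kg) + (two 583 g packs = 1.166 kg) + 1.33 kg = 4.014 kg.
4.014 kg is within the road limit of 5 kg for Code Z5.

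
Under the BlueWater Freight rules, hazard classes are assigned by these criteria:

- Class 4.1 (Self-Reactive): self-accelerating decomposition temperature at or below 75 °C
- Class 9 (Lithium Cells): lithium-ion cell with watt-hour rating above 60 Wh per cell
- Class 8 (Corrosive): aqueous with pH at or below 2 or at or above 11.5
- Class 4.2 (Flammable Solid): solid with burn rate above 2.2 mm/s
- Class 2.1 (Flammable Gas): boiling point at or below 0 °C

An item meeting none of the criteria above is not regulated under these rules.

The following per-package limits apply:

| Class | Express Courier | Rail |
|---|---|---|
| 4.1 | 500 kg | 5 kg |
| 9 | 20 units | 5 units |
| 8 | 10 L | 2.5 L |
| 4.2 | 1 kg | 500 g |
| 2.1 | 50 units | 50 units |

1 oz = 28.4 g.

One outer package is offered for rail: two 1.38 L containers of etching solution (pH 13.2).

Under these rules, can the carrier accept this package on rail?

Etching solution: pH 13.2 ≥ 11.5 → Class 8 (Corrosive).
Class 8 quantity: two 1.38 L containers = 2.76 L.
2.76 L > 2.5 L (rail limit, Class 8) — over the limit.

No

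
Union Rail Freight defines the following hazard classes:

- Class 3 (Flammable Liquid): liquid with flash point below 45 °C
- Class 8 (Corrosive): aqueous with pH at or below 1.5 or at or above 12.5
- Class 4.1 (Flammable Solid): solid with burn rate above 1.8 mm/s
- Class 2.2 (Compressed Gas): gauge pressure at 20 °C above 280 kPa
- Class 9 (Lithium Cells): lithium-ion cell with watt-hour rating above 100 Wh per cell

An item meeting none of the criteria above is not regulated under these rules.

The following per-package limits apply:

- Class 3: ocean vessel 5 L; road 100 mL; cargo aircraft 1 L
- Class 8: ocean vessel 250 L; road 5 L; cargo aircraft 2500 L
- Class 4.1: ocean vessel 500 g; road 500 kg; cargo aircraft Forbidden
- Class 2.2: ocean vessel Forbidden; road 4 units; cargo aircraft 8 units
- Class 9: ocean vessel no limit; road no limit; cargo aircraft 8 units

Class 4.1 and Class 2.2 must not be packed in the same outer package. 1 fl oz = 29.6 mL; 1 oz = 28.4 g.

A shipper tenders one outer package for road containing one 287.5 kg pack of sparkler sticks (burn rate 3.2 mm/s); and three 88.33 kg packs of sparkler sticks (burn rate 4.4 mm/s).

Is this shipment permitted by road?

With burn rate 3.2 mm/s (> 1.8 mm/s), the sparkler sticks fall in Class 4.1.
Sparkler sticks: burn rate 4.4 mm/s > 1.8 mm/s → Class 4.1 (Flammable Solid).
Total Class 4.1: 287.5 kg + (three 88.33 kg packs = 264.99 kg) = 552.49 kg.
That exceeds the Class 4.1 road limit of 500 kg.

No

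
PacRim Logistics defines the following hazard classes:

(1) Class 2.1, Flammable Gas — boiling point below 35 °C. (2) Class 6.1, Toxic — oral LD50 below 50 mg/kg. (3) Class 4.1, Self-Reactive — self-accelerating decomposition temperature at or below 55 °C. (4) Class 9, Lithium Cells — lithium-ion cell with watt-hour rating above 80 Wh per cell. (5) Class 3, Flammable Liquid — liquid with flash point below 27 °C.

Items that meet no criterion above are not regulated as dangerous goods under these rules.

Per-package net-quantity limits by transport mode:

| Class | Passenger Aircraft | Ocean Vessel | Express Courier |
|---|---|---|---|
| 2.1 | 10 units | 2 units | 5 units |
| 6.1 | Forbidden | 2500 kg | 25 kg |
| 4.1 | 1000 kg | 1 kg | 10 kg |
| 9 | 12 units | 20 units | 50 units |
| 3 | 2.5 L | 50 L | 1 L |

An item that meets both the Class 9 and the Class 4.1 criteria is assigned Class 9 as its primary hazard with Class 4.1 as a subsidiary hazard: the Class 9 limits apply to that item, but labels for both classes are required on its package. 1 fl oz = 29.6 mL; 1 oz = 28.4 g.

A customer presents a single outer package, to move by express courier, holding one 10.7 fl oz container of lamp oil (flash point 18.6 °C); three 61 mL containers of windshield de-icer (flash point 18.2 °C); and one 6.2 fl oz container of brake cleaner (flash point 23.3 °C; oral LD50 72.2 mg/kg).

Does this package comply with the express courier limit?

Flash point 18.6 °C meets the Class 3 criterion (Flammable Liquid), so the lamp oil is Class 3.
Flash point 18.2 °C meets the Class 3 criterion (Flammable Liquid), so the windshield de-icer is Class 3.
The brake cleaner has flash point 23.3 °C, which is < 27 °C, so it is Class 3 (Flammable Liquid).
Class 3 net quantity: (one 10.7 fl oz container = 316.72 mL) + (three 61 mL containers = 183 mL) + (one 6.2 fl oz container = 183.52 mL) = 683.24 mL.
683.24 mL ≤ 1 L (express courier limit, Class 3) — within limit.

Yes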